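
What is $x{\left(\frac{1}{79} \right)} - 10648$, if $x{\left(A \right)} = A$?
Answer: $- \frac{841191}{79} \approx -10648.0$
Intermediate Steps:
$x{\left(\frac{1}{79} \right)} - 10648 = \frac{1}{79} - 10648 = - \frac{841191}{79}$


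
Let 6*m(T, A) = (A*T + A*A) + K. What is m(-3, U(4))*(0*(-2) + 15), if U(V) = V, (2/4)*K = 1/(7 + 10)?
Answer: 175/17 ≈ 10.294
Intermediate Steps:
K = 2/17 (K = 2/(7 + 10) = 2/17 ≈ 0.11765)
m(T, A) = 1/51 + A²/6 + A*T/6 (m(T, A) = ((A*T + A*A) + 2/17)/6 = ((A*T + A²) + 2/17)/6 = ((A² + A*T) + 2/17)/6 = (2/17 + A² + A*T)/6 = 1/51 + A²/6 + A*T/6)
m(-3, U(4))*(0*(-2) + 15) = (1/51 + (⅙)*4² + (⅙)*4*(-3))*(0*(-2) + 15) = (1/51 + (⅙)*16 - 2)*(0 + 15) = (1/51 + 8/3 - 2)*15 = (35/51)*15 = 175/17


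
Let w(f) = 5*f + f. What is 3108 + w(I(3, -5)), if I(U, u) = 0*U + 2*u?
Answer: 3048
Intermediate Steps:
I(U, u) = 2*u (I(U, u) = 0 + 2*u = 2*u)
w(f) = 6*f
3108 + w(I(3, -5)) = 3108 + 6*(2*(-5)) = 3108 + 6*(-10) = 3108 - 60 = 3048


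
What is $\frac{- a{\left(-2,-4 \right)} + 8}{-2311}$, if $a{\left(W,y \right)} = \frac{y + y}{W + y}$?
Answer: $- \frac{20}{6933} \approx -0.0028848$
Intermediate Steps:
$a{\left(W,y \right)} = \frac{2 y}{W + y}$
$\frac{- a{\left(-2,-4 \right)} + 8}{-2311} = \frac{- \frac{2 \left(-4\right)}{-2 - 4} + 8}{-2311} = - \frac{- \frac{2 \left(-4\right)}{-6} + 8}{2311} = - \frac{- \frac{2 \left(-4\right) \left(-1\right)}{6} + 8}{2311} = - \frac{\left(-1\right) \frac{4}{3} + 8}{2311} = - \frac{- \frac{4}{3} + 8}{2311} = \left(- \frac{1}{2311}\right) \frac{20}{3} = - \frac{20}{6933}$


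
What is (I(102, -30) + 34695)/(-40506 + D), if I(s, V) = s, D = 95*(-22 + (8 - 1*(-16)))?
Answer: -34797/40316 ≈ -0.86311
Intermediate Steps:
D = 190 (D = 95*(-22 + (8 + 16)) = 95*(-22 + 24) = 95*2 = 190)
(I(102, -30) + 34695)/(-40506 + D) = (102 + 34695)/(-40506 + 190) = 34797/(-40316) = 34797*(-1/40316) = -34797/40316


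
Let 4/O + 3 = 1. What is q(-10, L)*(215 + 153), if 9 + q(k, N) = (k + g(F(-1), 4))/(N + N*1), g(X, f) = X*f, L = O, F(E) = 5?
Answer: -4232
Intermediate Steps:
O = -2 (O = 4/(-3 + 1) = 4/(-2) = 4*(-½) = -2)
L = -2
q(k, N) = -9 + (20 + k)/(2*N) (q(k, N) = -9 + (k + 5*4)/(N + N*1) = -9 + (k + 20)/(N + N) = -9 + (20 + k)/((2*N)) = -9 + (20 + k)*(1/(2*N)) = -9 + (20 + k)/(2*N))
q(-10, L)*(215 + 153) = ((½)*(20 - 10 - 18*(-2))/(-2))*(215 + 153) = ((½)*(-½)*(20 - 10 + 36))*368 = ((½)*(-½)*46)*368 = -23/2*368 = -4232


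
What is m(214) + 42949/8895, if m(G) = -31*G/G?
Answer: -232796/8895 ≈ -26.172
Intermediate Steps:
m(G) = -31 (m(G) = -31*1 = -31)
m(214) + 42949/8895 = -31 + 42949/8895 = -232796/8895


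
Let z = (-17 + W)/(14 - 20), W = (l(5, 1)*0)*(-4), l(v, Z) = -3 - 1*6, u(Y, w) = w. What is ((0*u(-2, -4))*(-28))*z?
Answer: 0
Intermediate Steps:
l(v, Z) = -9 (l(v, Z) = -3 - 6 = -9)
W = 0 (W = -9*0*(-4) = 0*(-4) = 0)
z = 17/6 (z = (-17 + 0)/(14 - 20) = -17/(-6) = -17*(-⅙) = 17/6 ≈ 2.8333)
((0*u(-2, -4))*(-28))*z = ((0*(-4))*(-28))*(17/6) = (0*(-28))*(17/6) = 0*(17/6) = 0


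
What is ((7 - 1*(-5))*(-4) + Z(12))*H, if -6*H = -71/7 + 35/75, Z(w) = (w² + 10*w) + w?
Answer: 38608/105 ≈ 367.70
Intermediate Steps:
Z(w) = w² + 11*w
H = 508/315 (H = -(-71/7 + 35/75)/6 = -(-71*⅐ + 35*(1/75))/6 = -(-71/7 + 7/15)/6 = -⅙*(-1016/105) = 508/315 ≈ 1.6127)
((7 - 1*(-5))*(-4) + Z(12))*H = ((7 - 1*(-5))*(-4) + 12*(11 + 12))*(508/315) = ((7 + 5)*(-4) + 12*23)*(508/315) = (12*(-4) + 276)*(508/315) = (-48 + 276)*(508/315) = 228*(508/315) = 38608/105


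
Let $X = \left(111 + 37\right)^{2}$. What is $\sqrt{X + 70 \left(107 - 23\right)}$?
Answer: $2 \sqrt{6946} \approx 166.69$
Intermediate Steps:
$X = 21904$ ($X = 148^{2} = 21904$)
$\sqrt{X + 70 \left(107 - 23\right)} = \sqrt{21904 + 70 \left(107 - 23\right)} = \sqrt{21904 + 70 \cdot 84} = \sqrt{21904 + 5880} = \sqrt{27784} = 2 \sqrt{6946}$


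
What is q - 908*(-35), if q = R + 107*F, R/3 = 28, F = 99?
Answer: 42457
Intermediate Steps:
R = 84 (R = 3*28 = 84)
q = 10677 (q = 84 + 107*99 = 84 + 10593 = 10677)
q - 908*(-35) = 10677 - 908*(-35) = 10677 + 31780 = 42457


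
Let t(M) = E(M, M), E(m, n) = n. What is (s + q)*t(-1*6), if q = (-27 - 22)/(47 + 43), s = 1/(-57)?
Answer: 961/285 ≈ 3.3719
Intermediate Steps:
t(M) = M
s = -1/57 ≈ -0.017544
q = -49/90 ≈ -0.54444
(s + q)*t(-1*6) = (-1/57 - 49/90)*(-1*6) = -961/1710*(-6) = 961/285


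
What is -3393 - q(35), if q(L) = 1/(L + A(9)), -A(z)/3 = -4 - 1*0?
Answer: -159472/47 ≈ -3393.0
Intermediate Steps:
A(z) = 12 (A(z) = -3*(-4 - 1*0) = -3*(-4 + 0) = -3*(-4) = 12)
q(L) = 1/(12 + L) (q(L) = 1/(L + 12) = 1/(12 + L))
-3393 - q(35) = -3393 - 1/(12 + 35) = -3393 - 1/47 = -159472/47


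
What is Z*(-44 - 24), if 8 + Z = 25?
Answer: -1156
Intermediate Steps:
Z = 17 (Z = -8 + 25 = 17)
Z*(-44 - 24) = 17*(-44 - 24) = 17*(-68) = -1156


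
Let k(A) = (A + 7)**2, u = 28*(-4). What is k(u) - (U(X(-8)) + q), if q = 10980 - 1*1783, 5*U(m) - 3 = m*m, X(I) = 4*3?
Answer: 8993/5 ≈ 1798.6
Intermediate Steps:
X(I) = 12
U(m) = 3/5 + m**2/5 (U(m) = 3/5 + (m*m)/5 = 3/5 + m**2/5)
q = 9197 (q = 10980 - 1783 = 9197)
u = -112
k(A) = (7 + A)**2
k(u) - (U(X(-8)) + q) = (7 - 112)**2 - ((3/5 + (1/5)*12**2) + 9197) = (-105)**2 - ((3/5 + (1/5)*144) + 9197) = 11025 - ((3/5 + 144/5) + 9197) = 11025 - (147/5 + 9197) = 11025 - 1*46132/5 = 11025 - 46132/5 = 8993/5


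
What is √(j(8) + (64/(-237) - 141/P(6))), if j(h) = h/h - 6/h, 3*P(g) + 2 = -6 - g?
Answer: √332412171/3318 ≈ 5.4949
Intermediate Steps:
P(g) = -8/3 - g/3 (P(g) = -⅔ + (-6 - g)/3 = -⅔ + (-2 - g/3) = -8/3 - g/3)
j(h) = 1 - 6/h
√(j(8) + (64/(-237) - 141/P(6))) = √((-6 + 8)/8 + (64/(-237) - 141/(-8/3 - ⅓*6))) = √((⅛)*2 + (64*(-1/237) - 141/(-8/3 - 2))) = √(¼ + (-64/237 - 141/(-14/3))) = √(¼ + (-64/237 - 141*(-3/14))) = √(¼ + (-64/237 + 423/14)) = √(¼ + 99355/3318) = √(200369/6636) = √332412171/3318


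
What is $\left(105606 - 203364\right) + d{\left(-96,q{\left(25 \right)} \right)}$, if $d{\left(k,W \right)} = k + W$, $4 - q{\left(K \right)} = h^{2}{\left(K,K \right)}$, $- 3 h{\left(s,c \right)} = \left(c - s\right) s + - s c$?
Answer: $- \frac{1271275}{9} \approx -1.4125 \cdot 10^{5}$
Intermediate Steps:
$h{\left(s,c \right)} = - \frac{s \left(c - s\right)}{3} + \frac{c s}{3}$ ($h{\left(s,c \right)} = - \frac{\left(c - s\right) s + - s c}{3} = - \frac{s \left(c - s\right) - c s}{3} = - \frac{s \left(c - s\right)}{3} + \frac{c s}{3}$)
$q{\left(K \right)} = 4 - \frac{K^{4}}{9}$ ($q{\left(K \right)} = 4 - \left(\frac{K^{2}}{3}\right)^{2} = 4 - \frac{K^{4}}{9}$)
$d{\left(k,W \right)} = W + k$
$\left(105606 - 203364\right) + d{\left(-96,q{\left(25 \right)} \right)} = \left(105606 - 203364\right) + \left(\left(4 - \frac{25^{4}}{9}\right) - 96\right) = -97758 + \left(\left(4 - \frac{390625}{9}\right) - 96\right) = -97758 - \frac{391453}{9} = - \frac{1271275}{9}$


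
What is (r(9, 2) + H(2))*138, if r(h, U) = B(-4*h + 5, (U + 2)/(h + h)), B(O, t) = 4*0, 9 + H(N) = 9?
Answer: 0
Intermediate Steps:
H(N) = 0 (H(N) = -9 + 9 = 0)
B(O, t) = 0
r(h, U) = 0
(r(9, 2) + H(2))*138 = (0 + 0)*138 = 0*138 = 0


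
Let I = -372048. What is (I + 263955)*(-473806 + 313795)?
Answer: 17296069023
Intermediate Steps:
(I + 263955)*(-473806 + 313795) = (-372048 + 263955)*(-473806 + 313795) = -108093*(-160011) = 17296069023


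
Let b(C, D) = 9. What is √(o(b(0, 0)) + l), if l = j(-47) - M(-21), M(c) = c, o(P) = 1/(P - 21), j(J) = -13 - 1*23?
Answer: I*√543/6 ≈ 3.8837*I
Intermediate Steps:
j(J) = -36 (j(J) = -13 - 23 = -36)
o(P) = 1/(-21 + P)
l = -15 (l = -36 - 1*(-21) = -36 + 21 = -15)
√(o(b(0, 0)) + l) = √(1/(-21 + 9) - 15) = √(1/(-12) - 15) = √(-1/12 - 15) = √(-181/12) = I*√543/6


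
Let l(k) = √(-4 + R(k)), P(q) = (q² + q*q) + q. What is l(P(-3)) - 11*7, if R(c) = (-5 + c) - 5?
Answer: -76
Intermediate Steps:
R(c) = -10 + c
P(q) = q + 2*q² (P(q) = (q² + q²) + q = 2*q² + q = q + 2*q²)
l(k) = √(-14 + k) (l(k) = √(-4 + (-10 + k)) = √(-14 + k))
l(P(-3)) - 11*7 = √(-14 - 3*(1 + 2*(-3))) - 11*7 = √(-14 - 3*(1 - 6)) - 77 = √(-14 - 3*(-5)) - 77 = √(-14 + 15) - 77 = √1 - 77 = 1 - 77 = -76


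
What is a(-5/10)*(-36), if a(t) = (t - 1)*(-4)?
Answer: -216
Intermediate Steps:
a(t) = 4 - 4*t (a(t) = (-1 + t)*(-4) = 4 - 4*t)
a(-5/10)*(-36) = (4 - (-20)/10)*(-36) = (4 - 4*(-½))*(-36) = (4 + 2)*(-36) = 6*(-36) = -216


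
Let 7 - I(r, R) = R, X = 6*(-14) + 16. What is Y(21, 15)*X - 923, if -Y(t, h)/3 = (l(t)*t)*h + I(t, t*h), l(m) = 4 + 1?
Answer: 257545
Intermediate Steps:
l(m) = 5
X = -68 (X = -84 + 16 = -68)
I(r, R) = 7 - R
Y(t, h) = -21 - 12*h*t (Y(t, h) = -3*((5*t)*h + (7 - t*h)) = -3*(5*h*t + (7 - h*t)) = -3*(7 + 4*h*t) = -21 - 12*h*t)
Y(21, 15)*X - 923 = (-21 - 12*15*21)*(-68) - 923 = (-21 - 3780)*(-68) - 923 = -3801*(-68) - 923 = 258468 - 923 = 257545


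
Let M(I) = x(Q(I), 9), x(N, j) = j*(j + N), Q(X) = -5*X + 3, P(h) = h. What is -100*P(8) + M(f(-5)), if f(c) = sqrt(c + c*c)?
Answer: -692 - 90*sqrt(5) ≈ -893.25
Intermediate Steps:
Q(X) = 3 - 5*X
f(c) = sqrt(c + c**2)
x(N, j) = j*(N + j)
M(I) = 108 - 45*I (M(I) = 9*((3 - 5*I) + 9) = 9*(12 - 5*I) = 108 - 45*I)
-100*P(8) + M(f(-5)) = -100*8 + (108 - 45*2*sqrt(5)) = -800 + (108 - 45*2*sqrt(5)) = -800 + (108 - 90*sqrt(5)) = -692 - 90*sqrt(5)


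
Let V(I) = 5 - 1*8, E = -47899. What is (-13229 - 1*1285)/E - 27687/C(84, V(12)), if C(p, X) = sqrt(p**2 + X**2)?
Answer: 14514/47899 - 9229*sqrt(785)/785 ≈ -329.09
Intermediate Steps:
V(I) = -3 (V(I) = 5 - 8 = -3)
C(p, X) = sqrt(X**2 + p**2)
(-13229 - 1*1285)/E - 27687/C(84, V(12)) = (-13229 - 1*1285)/(-47899) - 27687/sqrt((-3)**2 + 84**2) = (-13229 - 1285)*(-1/47899) - 27687/sqrt(9 + 7056) = -14514*(-1/47899) - 27687*sqrt(785)/2355 = 14514/47899 - 27687*sqrt(785)/2355 = 14514/47899 - 9229*sqrt(785)/785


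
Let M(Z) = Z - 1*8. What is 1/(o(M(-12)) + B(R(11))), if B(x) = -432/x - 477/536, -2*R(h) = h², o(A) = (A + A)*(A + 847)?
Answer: -64856/2145031093 ≈ -3.0235e-5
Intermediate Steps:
M(Z) = -8 + Z (M(Z) = Z - 8 = -8 + Z)
o(A) = 2*A*(847 + A) (o(A) = (2*A)*(847 + A) = 2*A*(847 + A))
R(h) = -h²/2
B(x) = -477/536 - 432/x (B(x) = -432/x - 477*1/536 = -432/x - 477/536 = -477/536 - 432/x)
1/(o(M(-12)) + B(R(11))) = 1/(2*(-8 - 12)*(847 + (-8 - 12)) + (-477/536 - 432/((-½*11²)))) = 1/(2*(-20)*(847 - 20) + (-477/536 - 432/((-½*121)))) = 1/(2*(-20)*827 + (-477/536 - 432/(-121/2))) = 1/(-33080 + (-477/536 - 432*(-2/121))) = 1/(-33080 + (-477/536 + 864/121)) = 1/(-33080 + 405387/64856) = 1/(-2145031093/64856) = -64856/2145031093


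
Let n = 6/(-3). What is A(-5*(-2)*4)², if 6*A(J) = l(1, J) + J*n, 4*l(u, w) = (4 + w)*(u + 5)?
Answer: 49/9 ≈ 5.4444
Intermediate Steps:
l(u, w) = (4 + w)*(5 + u)/4 (l(u, w) = ((4 + w)*(u + 5))/4 = ((4 + w)*(5 + u))/4 = (4 + w)*(5 + u)/4)
n = -2 (n = 6*(-⅓) = -2)
A(J) = 1 - J/12 (A(J) = ((5 + 1 + 5*J/4 + (¼)*1*J) + J*(-2))/6 = ((5 + 1 + 5*J/4 + J/4) - 2*J)/6 = ((6 + 3*J/2) - 2*J)/6 = (6 - J/2)/6 = 1 - J/12)
A(-5*(-2)*4)² = (1 - (-5*(-2))*4/12)² = (1 - 5*4/6)² = (1 - 1/12*40)² = (1 - 10/3)² = (-7/3)² = 49/9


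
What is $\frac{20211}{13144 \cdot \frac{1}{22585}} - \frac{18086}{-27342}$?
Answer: $\frac{201305091067}{5796504} \approx 34729.0$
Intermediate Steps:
$\frac{20211}{13144 \cdot \frac{1}{22585}} - \frac{18086}{-27342} = \frac{20211}{13144 \cdot \frac{1}{22585}} - - \frac{9043}{13671} = \frac{20211}{\frac{13144}{22585}} + \frac{9043}{13671} = 20211 \cdot \frac{22585}{13144} + \frac{9043}{13671} = \frac{456465435}{13144} + \frac{9043}{13671} = \frac{201305091067}{5796504}$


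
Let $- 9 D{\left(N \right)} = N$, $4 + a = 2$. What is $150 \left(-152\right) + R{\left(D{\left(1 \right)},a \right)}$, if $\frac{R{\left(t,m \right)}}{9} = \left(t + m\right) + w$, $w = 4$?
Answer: $-22783$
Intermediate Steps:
$a = -2$ ($a = -4 + 2 = -2$)
$D{\left(N \right)} = - \frac{N}{9}$
$R{\left(t,m \right)} = 36 + 9 m + 9 t$ ($R{\left(t,m \right)} = 9 \left(\left(t + m\right) + 4\right) = 9 \left(\left(m + t\right) + 4\right) = 9 \left(4 + m + t\right) = 36 + 9 m + 9 t$)
$150 \left(-152\right) + R{\left(D{\left(1 \right)},a \right)} = 150 \left(-152\right) + \left(36 + 9 \left(-2\right) + 9 \left(\left(- \frac{1}{9}\right) 1\right)\right) = -22800 + \left(36 - 18 + 9 \left(- \frac{1}{9}\right)\right) = -22800 - -17 = -22800 + 17 = -22783$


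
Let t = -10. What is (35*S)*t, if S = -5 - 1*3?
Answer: 2800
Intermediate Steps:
S = -8 (S = -5 - 3 = -8)
(35*S)*t = (35*(-8))*(-10) = -280*(-10) = 2800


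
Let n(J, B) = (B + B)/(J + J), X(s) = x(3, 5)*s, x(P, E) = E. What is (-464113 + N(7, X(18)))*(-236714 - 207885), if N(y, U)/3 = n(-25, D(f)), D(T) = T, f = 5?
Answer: 1031722212232/5 ≈ 2.0634e+11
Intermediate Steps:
X(s) = 5*s
n(J, B) = B/J (n(J, B) = (2*B)/((2*J)) = (2*B)*(1/(2*J)) = B/J)
N(y, U) = -⅗ (N(y, U) = 3*(5/(-25)) = 3*(5*(-1/25)) = 3*(-⅕) = -⅗)
(-464113 + N(7, X(18)))*(-236714 - 207885) = (-464113 - ⅗)*(-236714 - 207885) = -2320568/5*(-444599) = 1031722212232/5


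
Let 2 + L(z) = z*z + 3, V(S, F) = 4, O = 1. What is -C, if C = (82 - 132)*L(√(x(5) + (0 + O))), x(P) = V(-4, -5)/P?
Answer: 140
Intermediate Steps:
x(P) = 4/P
L(z) = 1 + z² (L(z) = -2 + (z*z + 3) = -2 + (z² + 3) = -2 + (3 + z²) = 1 + z²)
C = -140 (C = (82 - 132)*(1 + (√(4/5 + (0 + 1)))²) = -50*(1 + (√(4*(⅕) + 1))²) = -50*(1 + (√(⅘ + 1))²) = -50*(1 + (√(9/5))²) = -50*(1 + (3*√5/5)²) = -50*(1 + 9/5) = -50*14/5 = -140)
-C = -1*(-140) = 140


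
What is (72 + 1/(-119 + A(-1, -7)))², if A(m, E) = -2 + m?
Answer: 77141089/14884 ≈ 5182.8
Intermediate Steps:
(72 + 1/(-119 + A(-1, -7)))² = (72 + 1/(-119 + (-2 - 1)))² = (72 + 1/(-119 - 3))² = (72 + 1/(-122))² = (72 - 1/122)² = (8783/122)² = 77141089/14884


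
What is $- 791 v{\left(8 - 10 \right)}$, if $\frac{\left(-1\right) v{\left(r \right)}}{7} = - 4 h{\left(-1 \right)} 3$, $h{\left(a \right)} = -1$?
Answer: $66444$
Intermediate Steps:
$v{\left(r \right)} = -84$ ($v{\left(r \right)} = - 7 \left(-4\right) \left(-1\right) 3 = - 7 \cdot 4 \cdot 3 = \left(-7\right) 12 = -84$)
$- 791 v{\left(8 - 10 \right)} = \left(-791\right) \left(-84\right) = 66444$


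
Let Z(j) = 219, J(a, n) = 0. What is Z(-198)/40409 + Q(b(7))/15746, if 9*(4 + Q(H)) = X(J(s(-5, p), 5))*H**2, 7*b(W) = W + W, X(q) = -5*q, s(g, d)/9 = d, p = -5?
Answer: 1643369/318140057 ≈ 0.0051656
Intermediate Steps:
s(g, d) = 9*d
b(W) = 2*W/7 (b(W) = (W + W)/7 = (2*W)/7 = 2*W/7)
Q(H) = -4 (Q(H) = -4 + ((-5*0)*H**2)/9 = -4 + (0*H**2)/9 = -4 + (1/9)*0 = -4 + 0 = -4)
Z(-198)/40409 + Q(b(7))/15746 = 219/40409 - 4/15746 = 219*(1/40409) - 4*1/15746 = 219/40409 - 2/7873 = 1643369/318140057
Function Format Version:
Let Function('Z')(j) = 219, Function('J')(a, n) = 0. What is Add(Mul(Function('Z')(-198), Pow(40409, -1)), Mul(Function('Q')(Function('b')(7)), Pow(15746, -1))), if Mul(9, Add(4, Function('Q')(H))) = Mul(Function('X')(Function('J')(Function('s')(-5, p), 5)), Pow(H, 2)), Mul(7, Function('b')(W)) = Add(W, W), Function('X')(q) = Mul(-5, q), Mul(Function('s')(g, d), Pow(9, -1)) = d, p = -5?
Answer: Rational(1643369, 318140057) ≈ 0.0051656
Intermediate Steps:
Function('s')(g, d) = Mul(9, d)
Function('b')(W) = Mul(Rational(2, 7), W) (Function('b')(W) = Mul(Rational(1, 7), Add(W, W)) = Mul(Rational(1, 7), Mul(2, W)) = Mul(Rational(2, 7), W))
Function('Q')(H) = -4 (Function('Q')(H) = Add(-4, Mul(Rational(1, 9), Mul(Mul(-5, 0), Pow(H, 2)))) = Add(-4, Mul(Rational(1, 9), Mul(0, Pow(H, 2)))) = Add(-4, Mul(Rational(1, 9), 0)) = Add(-4, 0) = -4)
Add(Mul(Function('Z')(-198), Pow(40409, -1)), Mul(Function('Q')(Function('b')(7)), Pow(15746, -1))) = Add(Mul(219, Pow(40409, -1)), Mul(-4, Pow(15746, -1))) = Add(Mul(219, Rational(1, 40409)), Mul(-4, Rational(1, 15746))) = Add(Rational(219, 40409), Rational(-2, 7873)) = Rational(1643369, 318140057)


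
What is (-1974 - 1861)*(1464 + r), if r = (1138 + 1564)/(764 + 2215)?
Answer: -16735778930/2979 ≈ -5.6179e+6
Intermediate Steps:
r = 2702/2979 ≈ 0.90702
(-1974 - 1861)*(1464 + r) = (-1974 - 1861)*(1464 + 2702/2979) = -3835*4363958/2979 = -16735778930/2979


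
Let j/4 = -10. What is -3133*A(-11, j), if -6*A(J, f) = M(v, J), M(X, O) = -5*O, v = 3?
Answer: 172315/6 ≈ 28719.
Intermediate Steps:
j = -40 (j = 4*(-10) = -40)
A(J, f) = 5*J/6 (A(J, f) = -(-5)*J/6 = 5*J/6)
-3133*A(-11, j) = -15665*(-11)/6 = -3133*(-55/6) = 172315/6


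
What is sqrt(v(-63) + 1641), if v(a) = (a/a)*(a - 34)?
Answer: 2*sqrt(386) ≈ 39.294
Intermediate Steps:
v(a) = -34 + a (v(a) = 1*(-34 + a) = -34 + a)
sqrt(v(-63) + 1641) = sqrt((-34 - 63) + 1641) = sqrt(-97 + 1641) = sqrt(1544) = 2*sqrt(386)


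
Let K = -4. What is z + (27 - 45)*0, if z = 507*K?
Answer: -2028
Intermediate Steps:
z = -2028 (z = 507*(-4) = -2028)
z + (27 - 45)*0 = -2028 + (27 - 45)*0 = -2028 - 18*0 = -2028 + 0 = -2028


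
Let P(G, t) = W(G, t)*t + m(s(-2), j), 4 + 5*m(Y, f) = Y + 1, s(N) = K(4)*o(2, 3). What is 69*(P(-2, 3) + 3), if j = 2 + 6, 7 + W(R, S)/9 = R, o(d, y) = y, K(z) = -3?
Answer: -83628/5 ≈ -16726.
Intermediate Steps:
W(R, S) = -63 + 9*R
j = 8
s(N) = -9 (s(N) = -3*3 = -9)
m(Y, f) = -⅗ + Y/5 (m(Y, f) = -⅘ + (Y + 1)/5 = -⅘ + (1 + Y)/5 = -⅘ + (⅕ + Y/5) = -⅗ + Y/5)
P(G, t) = -12/5 + t*(-63 + 9*G) (P(G, t) = (-63 + 9*G)*t + (-⅗ + (⅕)*(-9)) = t*(-63 + 9*G) + (-⅗ - 9/5) = t*(-63 + 9*G) - 12/5 = -12/5 + t*(-63 + 9*G))
69*(P(-2, 3) + 3) = 69*((-12/5 + 9*3*(-7 - 2)) + 3) = 69*((-12/5 + 9*3*(-9)) + 3) = 69*((-12/5 - 243) + 3) = 69*(-1227/5 + 3) = 69*(-1212/5) = -83628/5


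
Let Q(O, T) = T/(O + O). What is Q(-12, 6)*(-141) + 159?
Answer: 777/4 ≈ 194.25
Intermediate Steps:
Q(O, T) = T/(2*O) (Q(O, T) = T/((2*O)) = (1/(2*O))*T = T/(2*O))
Q(-12, 6)*(-141) + 159 = ((1/2)*6/(-12))*(-141) + 159 = ((1/2)*6*(-1/12))*(-141) + 159 = -1/4*(-141) + 159 = 141/4 + 159 = 777/4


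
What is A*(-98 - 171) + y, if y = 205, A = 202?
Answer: -54133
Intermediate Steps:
A*(-98 - 171) + y = 202*(-98 - 171) + 205 = 202*(-269) + 205 = -54338 + 205 = -54133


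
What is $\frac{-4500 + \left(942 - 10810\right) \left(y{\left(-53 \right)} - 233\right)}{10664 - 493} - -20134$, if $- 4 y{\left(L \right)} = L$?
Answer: $\frac{206946907}{10171} \approx 20347.0$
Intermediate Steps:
$y{\left(L \right)} = - \frac{L}{4}$
$\frac{-4500 + \left(942 - 10810\right) \left(y{\left(-53 \right)} - 233\right)}{10664 - 493} - -20134 = \frac{-4500 + \left(942 - 10810\right) \left(\left(- \frac{1}{4}\right) \left(-53\right) - 233\right)}{10664 - 493} - -20134 = \frac{-4500 - 9868 \left(\frac{53}{4} - 233\right)}{10171} + 20134 = \left(-4500 - -2168493\right) \frac{1}{10171} + 20134 = \left(-4500 + 2168493\right) \frac{1}{10171} + 20134 = 2163993 \cdot \frac{1}{10171} + 20134 = \frac{2163993}{10171} + 20134 = \frac{206946907}{10171}$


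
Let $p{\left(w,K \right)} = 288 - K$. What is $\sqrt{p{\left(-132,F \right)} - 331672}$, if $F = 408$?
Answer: $4 i \sqrt{20737} \approx 576.01 i$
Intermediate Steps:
$\sqrt{p{\left(-132,F \right)} - 331672} = \sqrt{\left(288 - 408\right) - 331672} = \sqrt{-120 - 331672} = \sqrt{-331792} = 4 i \sqrt{20737}$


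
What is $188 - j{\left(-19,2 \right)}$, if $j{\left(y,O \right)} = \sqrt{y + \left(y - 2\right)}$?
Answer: $188 - 2 i \sqrt{10} \approx 188.0 - 6.3246 i$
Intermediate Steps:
$j{\left(y,O \right)} = \sqrt{-2 + 2 y}$ ($j{\left(y,O \right)} = \sqrt{y + \left(y - 2\right)} = \sqrt{y + \left(-2 + y\right)} = \sqrt{-2 + 2 y}$)
$188 - j{\left(-19,2 \right)} = 188 - \sqrt{-2 + 2 \left(-19\right)} = 188 - \sqrt{-2 - 38} = 188 - \sqrt{-40} = 188 - 2 i \sqrt{10}$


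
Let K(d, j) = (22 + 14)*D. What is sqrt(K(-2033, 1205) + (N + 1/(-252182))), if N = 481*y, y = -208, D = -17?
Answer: 3*I*sqrt(711283257221558)/252182 ≈ 317.27*I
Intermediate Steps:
K(d, j) = -612 (K(d, j) = (22 + 14)*(-17) = 36*(-17) = -612)
N = -100048 (N = 481*(-208) = -100048)
sqrt(K(-2033, 1205) + (N + 1/(-252182))) = sqrt(-612 + (-100048 + 1/(-252182))) = sqrt(-612 + (-100048 - 1/252182)) = sqrt(-612 - 25230304737/252182) = sqrt(-25384640121/252182) = 3*I*sqrt(711283257221558)/252182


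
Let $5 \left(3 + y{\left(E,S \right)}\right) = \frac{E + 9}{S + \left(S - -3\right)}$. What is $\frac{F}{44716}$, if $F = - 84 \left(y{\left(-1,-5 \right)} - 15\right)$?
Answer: $\frac{1914}{55895} \approx 0.034243$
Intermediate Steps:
$y{\left(E,S \right)} = -3 + \frac{9 + E}{5 \left(3 + 2 S\right)}$ ($y{\left(E,S \right)} = -3 + \frac{\left(E + 9\right) \frac{1}{S + \left(S - -3\right)}}{5} = -3 + \frac{\left(9 + E\right) \frac{1}{S + \left(S + 3\right)}}{5} = -3 + \frac{\left(9 + E\right) \frac{1}{S + \left(3 + S\right)}}{5} = -3 + \frac{\left(9 + E\right) \frac{1}{3 + 2 S}}{5} = -3 + \frac{\frac{1}{3 + 2 S} \left(9 + E\right)}{5} = -3 + \frac{9 + E}{5 \left(3 + 2 S\right)}$)
$F = \frac{7656}{5}$ ($F = - 84 \left(\frac{-36 - 1 - -150}{5 \left(3 + 2 \left(-5\right)\right)} - 15\right) = - 84 \left(\frac{-36 - 1 + 150}{5 \left(3 - 10\right)} - 15\right) = - 84 \left(\frac{1}{5} \frac{1}{-7} \cdot 113 - 15\right) = - 84 \left(\frac{1}{5} \left(- \frac{1}{7}\right) 113 - 15\right) = - 84 \left(- \frac{113}{35} - 15\right) = \left(-84\right) \left(- \frac{638}{35}\right) = \frac{7656}{5} \approx 1531.2$)
$\frac{F}{44716} = \frac{7656}{5 \cdot 44716} = \frac{7656}{5} \cdot \frac{1}{44716} = \frac{1914}{55895}$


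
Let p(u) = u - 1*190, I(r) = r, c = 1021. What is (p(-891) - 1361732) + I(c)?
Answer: -1361792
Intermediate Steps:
p(u) = -190 + u (p(u) = u - 190 = -190 + u)
(p(-891) - 1361732) + I(c) = ((-190 - 891) - 1361732) + 1021 = (-1081 - 1361732) + 1021 = -1362813 + 1021 = -1361792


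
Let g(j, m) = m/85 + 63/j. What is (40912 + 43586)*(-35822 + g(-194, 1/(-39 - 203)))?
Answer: -3019786415825568/997645 ≈ -3.0269e+9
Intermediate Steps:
g(j, m) = 63/j + m/85 (g(j, m) = m*(1/85) + 63/j = m/85 + 63/j = 63/j + m/85)
(40912 + 43586)*(-35822 + g(-194, 1/(-39 - 203))) = (40912 + 43586)*(-35822 + (63/(-194) + 1/(85*(-39 - 203)))) = 84498*(-35822 + (63*(-1/194) + (1/85)/(-242))) = 84498*(-35822 + (-63/194 + (1/85)*(-1/242))) = 84498*(-35822 + (-63/194 - 1/20570)) = 84498*(-35822 - 324026/997645) = 84498*(-35737963216/997645) = -3019786415825568/997645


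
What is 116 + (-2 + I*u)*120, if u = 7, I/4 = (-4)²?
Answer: 53636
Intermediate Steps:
I = 64 (I = 4*(-4)² = 4*16 = 64)
116 + (-2 + I*u)*120 = 116 + (-2 + 64*7)*120 = 116 + (-2 + 448)*120 = 116 + 446*120 = 116 + 53520 = 53636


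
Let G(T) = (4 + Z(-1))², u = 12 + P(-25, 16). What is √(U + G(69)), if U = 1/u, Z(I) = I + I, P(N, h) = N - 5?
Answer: √142/6 ≈ 1.9861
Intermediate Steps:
P(N, h) = -5 + N
Z(I) = 2*I
u = -18 (u = 12 + (-5 - 25) = 12 - 30 = -18)
U = -1/18 (U = 1/(-18) = -1/18 ≈ -0.055556)
G(T) = 4 (G(T) = (4 + 2*(-1))² = (4 - 2)² = 2² = 4)
√(U + G(69)) = √(-1/18 + 4) = √(71/18) = √142/6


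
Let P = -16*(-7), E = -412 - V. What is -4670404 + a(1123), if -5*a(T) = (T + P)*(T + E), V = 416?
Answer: -4743269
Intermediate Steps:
E = -828 (E = -412 - 1*416 = -412 - 416 = -828)
P = 112
a(T) = -(-828 + T)*(112 + T)/5 (a(T) = -(T + 112)*(T - 828)/5 = -(112 + T)*(-828 + T)/5 = -(-828 + T)*(112 + T)/5)
-4670404 + a(1123) = -4670404 + (92736/5 - ⅕*1123² + (716/5)*1123) = -4670404 + (92736/5 - ⅕*1261129 + 804068/5) = -4670404 + (92736/5 - 1261129/5 + 804068/5) = -4670404 - 72865 = -4743269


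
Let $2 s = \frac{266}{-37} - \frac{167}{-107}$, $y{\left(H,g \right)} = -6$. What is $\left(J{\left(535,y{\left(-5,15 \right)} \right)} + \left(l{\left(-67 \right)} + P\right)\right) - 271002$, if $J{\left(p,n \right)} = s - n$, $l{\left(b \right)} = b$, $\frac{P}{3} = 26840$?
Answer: $- \frac{1508741757}{7918} \approx -1.9055 \cdot 10^{5}$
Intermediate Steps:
$P = 80520$ ($P = 3 \cdot 26840 = 80520$)
$s = - \frac{22283}{7918}$ ($s = \frac{\frac{266}{-37} - \frac{167}{-107}}{2} = \frac{266 \left(- \frac{1}{37}\right) - - \frac{167}{107}}{2} = \frac{- \frac{266}{37} + \frac{167}{107}}{2} = \frac{1}{2} \left(- \frac{22283}{3959}\right) = - \frac{22283}{7918} \approx -2.8142$)
$J{\left(p,n \right)} = - \frac{22283}{7918} - n$
$\left(J{\left(535,y{\left(-5,15 \right)} \right)} + \left(l{\left(-67 \right)} + P\right)\right) - 271002 = \left(\left(- \frac{22283}{7918} - -6\right) + \left(-67 + 80520\right)\right) - 271002 = \left(\left(- \frac{22283}{7918} + 6\right) + 80453\right) - 271002 = \left(\frac{25225}{7918} + 80453\right) - 271002 = \frac{637052079}{7918} - 271002 = - \frac{1508741757}{7918}$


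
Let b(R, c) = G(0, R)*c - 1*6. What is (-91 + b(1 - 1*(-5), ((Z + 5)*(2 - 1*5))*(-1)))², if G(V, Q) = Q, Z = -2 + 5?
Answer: 2209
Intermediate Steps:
Z = 3
b(R, c) = -6 + R*c (b(R, c) = R*c - 1*6 = R*c - 6 = -6 + R*c)
(-91 + b(1 - 1*(-5), ((Z + 5)*(2 - 1*5))*(-1)))² = (-91 + (-6 + (1 - 1*(-5))*(((3 + 5)*(2 - 1*5))*(-1))))² = (-91 + (-6 + (1 + 5)*((8*(2 - 5))*(-1))))² = (-91 + (-6 + 6*((8*(-3))*(-1))))² = (-91 + (-6 + 6*(-24*(-1))))² = (-91 + (-6 + 6*24))² = (-91 + (-6 + 144))² = (-91 + 138)² = 47² = 2209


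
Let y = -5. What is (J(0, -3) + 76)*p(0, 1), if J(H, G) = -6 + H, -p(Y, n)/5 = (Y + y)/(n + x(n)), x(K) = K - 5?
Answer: -1750/3 ≈ -583.33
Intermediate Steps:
x(K) = -5 + K
p(Y, n) = -5*(-5 + Y)/(-5 + 2*n) (p(Y, n) = -5*(Y - 5)/(n + (-5 + n)) = -5*(-5 + Y)/(-5 + 2*n))
(J(0, -3) + 76)*p(0, 1) = ((-6 + 0) + 76)*(5*(5 - 1*0)/(-5 + 2*1)) = (-6 + 76)*(5*(5 + 0)/(-5 + 2)) = 70*(5*5/(-3)) = 70*(5*(-⅓)*5) = 70*(-25/3) = -1750/3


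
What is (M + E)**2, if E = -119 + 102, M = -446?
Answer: 214369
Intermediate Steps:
E = -17
(M + E)**2 = (-446 - 17)**2 = (-463)**2 = 214369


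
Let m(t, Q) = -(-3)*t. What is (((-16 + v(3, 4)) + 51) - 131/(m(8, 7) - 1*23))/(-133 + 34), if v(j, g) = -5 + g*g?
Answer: 85/99 ≈ 0.85859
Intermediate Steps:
m(t, Q) = 3*t
v(j, g) = -5 + g**2
(((-16 + v(3, 4)) + 51) - 131/(m(8, 7) - 1*23))/(-133 + 34) = (((-16 + (-5 + 4**2)) + 51) - 131/(3*8 - 1*23))/(-133 + 34) = (((-16 + (-5 + 16)) + 51) - 131/(24 - 23))/(-99) = (((-16 + 11) + 51) - 131/1)*(-1/99) = ((-5 + 51) - 131*1)*(-1/99) = (46 - 131)*(-1/99) = -85*(-1/99) = 85/99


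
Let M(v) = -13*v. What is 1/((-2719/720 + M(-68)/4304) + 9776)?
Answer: 193680/1892724049 ≈ 0.00010233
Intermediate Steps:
1/((-2719/720 + M(-68)/4304) + 9776) = 1/((-2719/720 - 13*(-68)/4304) + 9776) = 1/((-2719*1/720 + 884*(1/4304)) + 9776) = 1/((-2719/720 + 221/1076) + 9776) = 1/(-691631/193680 + 9776) = 1/(1892724049/193680) = 193680/1892724049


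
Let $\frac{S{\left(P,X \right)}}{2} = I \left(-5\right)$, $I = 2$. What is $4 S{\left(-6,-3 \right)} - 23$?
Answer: $-103$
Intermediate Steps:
$S{\left(P,X \right)} = -20$ ($S{\left(P,X \right)} = 2 \cdot 2 \left(-5\right) = 2 \left(-10\right) = -20$)
$4 S{\left(-6,-3 \right)} - 23 = 4 \left(-20\right) - 23 = -80 - 23 = -103$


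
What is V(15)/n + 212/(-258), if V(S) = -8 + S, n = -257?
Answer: -28145/33153 ≈ -0.84894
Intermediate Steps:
V(15)/n + 212/(-258) = (-8 + 15)/(-257) + 212/(-258) = 7*(-1/257) + 212*(-1/258) = -7/257 - 106/129 = -28145/33153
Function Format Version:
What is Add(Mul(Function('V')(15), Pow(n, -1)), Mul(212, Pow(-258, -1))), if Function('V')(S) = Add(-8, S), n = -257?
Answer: Rational(-28145, 33153) ≈ -0.84894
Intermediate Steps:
Add(Mul(Function('V')(15), Pow(n, -1)), Mul(212, Pow(-258, -1))) = Add(Mul(Add(-8, 15), Pow(-257, -1)), Mul(212, Pow(-258, -1))) = Add(Mul(7, Rational(-1, 257)), Mul(212, Rational(-1, 258))) = Add(Rational(-7, 257), Rational(-106, 129)) = Rational(-28145, 33153)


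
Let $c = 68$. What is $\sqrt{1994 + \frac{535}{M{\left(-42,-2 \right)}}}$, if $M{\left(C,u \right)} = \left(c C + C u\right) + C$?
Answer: $\frac{\sqrt{15788174934}}{2814} \approx 44.652$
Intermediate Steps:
$M{\left(C,u \right)} = 69 C + C u$ ($M{\left(C,u \right)} = \left(68 C + C u\right) + C = 69 C + C u$)
$\sqrt{1994 + \frac{535}{M{\left(-42,-2 \right)}}} = \sqrt{1994 + \frac{535}{\left(-42\right) \left(69 - 2\right)}} = \sqrt{1994 + \frac{535}{\left(-42\right) 67}} = \sqrt{1994 + \frac{535}{-2814}} = \sqrt{1994 + 535 \left(- \frac{1}{2814}\right)} = \sqrt{1994 - \frac{535}{2814}} = \sqrt{\frac{5610581}{2814}} = \frac{\sqrt{15788174934}}{2814}$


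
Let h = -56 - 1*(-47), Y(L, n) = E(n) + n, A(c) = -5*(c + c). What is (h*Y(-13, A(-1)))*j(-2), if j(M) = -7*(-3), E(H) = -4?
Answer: -1134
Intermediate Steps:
A(c) = -10*c
j(M) = 21
Y(L, n) = -4 + n
h = -9 (h = -56 + 47 = -9)
(h*Y(-13, A(-1)))*j(-2) = -9*(-4 - 10*(-1))*21 = -9*(-4 + 10)*21 = -9*6*21 = -54*21 = -1134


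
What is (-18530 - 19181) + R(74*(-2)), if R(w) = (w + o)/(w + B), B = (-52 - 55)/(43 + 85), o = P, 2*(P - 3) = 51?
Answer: -718416965/19051 ≈ -37710.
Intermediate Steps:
P = 57/2 (P = 3 + (½)*51 = 3 + 51/2 = 57/2 ≈ 28.500)
o = 57/2 ≈ 28.500
B = -107/128 ≈ -0.83594
R(w) = (57/2 + w)/(-107/128 + w) (R(w) = (w + 57/2)/(w - 107/128) = (57/2 + w)/(-107/128 + w))
(-18530 - 19181) + R(74*(-2)) = (-18530 - 19181) + 64*(57 + 2*(74*(-2)))/(-107 + 128*(74*(-2))) = -37711 + 64*(57 + 2*(-148))/(-107 + 128*(-148)) = -37711 + 64*(57 - 296)/(-107 - 18944) = -37711 + 64*(-239)/(-19051) = -37711 + 64*(-1/19051)*(-239) = -37711 + 15296/19051 = -718416965/19051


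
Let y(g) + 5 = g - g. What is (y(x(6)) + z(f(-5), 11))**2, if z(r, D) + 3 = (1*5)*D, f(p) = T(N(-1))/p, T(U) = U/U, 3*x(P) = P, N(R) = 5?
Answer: 2209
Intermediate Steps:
x(P) = P/3
y(g) = -5 (y(g) = -5 + (g - g) = -5 + 0 = -5)
T(U) = 1
f(p) = 1/p
z(r, D) = -3 + 5*D (z(r, D) = -3 + (1*5)*D = -3 + 5*D)
(y(x(6)) + z(f(-5), 11))**2 = (-5 + (-3 + 5*11))**2 = (-5 + (-3 + 55))**2 = (-5 + 52)**2 = 47**2 = 2209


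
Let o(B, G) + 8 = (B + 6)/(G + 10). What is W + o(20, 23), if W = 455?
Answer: 14777/33 ≈ 447.79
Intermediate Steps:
o(B, G) = -8 + (6 + B)/(10 + G) (o(B, G) = -8 + (B + 6)/(G + 10) = -8 + (6 + B)/(10 + G))
W + o(20, 23) = 455 + (-74 + 20 - 8*23)/(10 + 23) = 455 + (-74 + 20 - 184)/33 = 455 + (1/33)*(-238) = 455 - 238/33 = 14777/33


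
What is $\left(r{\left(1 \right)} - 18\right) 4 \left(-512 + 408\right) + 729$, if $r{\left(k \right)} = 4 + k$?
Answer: $6137$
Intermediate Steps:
$\left(r{\left(1 \right)} - 18\right) 4 \left(-512 + 408\right) + 729 = \left(\left(4 + 1\right) - 18\right) 4 \left(-512 + 408\right) + 729 = \left(5 - 18\right) 4 \left(-104\right) + 729 = \left(-13\right) 4 \left(-104\right) + 729 = \left(-52\right) \left(-104\right) + 729 = 5408 + 729 = 6137$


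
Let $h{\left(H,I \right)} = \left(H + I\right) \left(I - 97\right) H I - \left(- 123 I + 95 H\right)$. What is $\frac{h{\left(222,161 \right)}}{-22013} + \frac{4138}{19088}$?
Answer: $- \frac{8361516007751}{210092072} \approx -39799.0$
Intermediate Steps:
$h{\left(H,I \right)} = - 95 H + 123 I + H I \left(-97 + I\right) \left(H + I\right)$ ($h{\left(H,I \right)} = \left(H + I\right) \left(-97 + I\right) H I - \left(- 123 I + 95 H\right) = \left(-97 + I\right) \left(H + I\right) H I - \left(- 123 I + 95 H\right) = H \left(-97 + I\right) \left(H + I\right) I - \left(- 123 I + 95 H\right) = H I \left(-97 + I\right) \left(H + I\right) - \left(- 123 I + 95 H\right) = - 95 H + 123 I + H I \left(-97 + I\right) \left(H + I\right)$)
$\frac{h{\left(222,161 \right)}}{-22013} + \frac{4138}{19088} = \frac{\left(-95\right) 222 + 123 \cdot 161 + 222 \cdot 161^{3} + 222^{2} \cdot 161^{2} - 21534 \cdot 161^{2} - 15617 \cdot 222^{2}}{-22013} + \frac{4138}{19088} = \left(-21090 + 19803 + 222 \cdot 4173281 + 49284 \cdot 25921 - 21534 \cdot 25921 - 15617 \cdot 49284\right) \left(- \frac{1}{22013}\right) + 4138 \cdot \frac{1}{19088} = \left(-21090 + 19803 + 926468382 + 1277490564 - 558182814 - 769668228\right) \left(- \frac{1}{22013}\right) + \frac{2069}{9544} = 876106617 \left(- \frac{1}{22013}\right) + \frac{2069}{9544} = - \frac{876106617}{22013} + \frac{2069}{9544} = - \frac{8361516007751}{210092072}$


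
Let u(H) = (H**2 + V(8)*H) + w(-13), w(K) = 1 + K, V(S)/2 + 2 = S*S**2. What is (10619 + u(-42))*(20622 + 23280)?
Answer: -1337650038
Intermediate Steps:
V(S) = -4 + 2*S**3 (V(S) = -4 + 2*(S*S**2) = -4 + 2*S**3)
u(H) = -12 + H**2 + 1020*H (u(H) = (H**2 + (-4 + 2*8**3)*H) + (1 - 13) = (H**2 + (-4 + 2*512)*H) - 12 = (H**2 + (-4 + 1024)*H) - 12 = (H**2 + 1020*H) - 12 = -12 + H**2 + 1020*H)
(10619 + u(-42))*(20622 + 23280) = (10619 + (-12 + (-42)**2 + 1020*(-42)))*(20622 + 23280) = (10619 + (-12 + 1764 - 42840))*43902 = (10619 - 41088)*43902 = -30469*43902 = -1337650038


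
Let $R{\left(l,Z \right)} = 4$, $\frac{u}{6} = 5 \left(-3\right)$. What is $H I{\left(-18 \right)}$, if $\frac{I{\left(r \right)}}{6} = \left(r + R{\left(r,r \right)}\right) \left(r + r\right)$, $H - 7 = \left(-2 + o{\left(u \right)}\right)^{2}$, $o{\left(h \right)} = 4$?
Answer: $33264$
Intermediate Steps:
$u = -90$ ($u = 6 \cdot 5 \left(-3\right) = 6 \left(-15\right) = -90$)
$H = 11$ ($H = 7 + \left(-2 + 4\right)^{2} = 7 + 2^{2} = 7 + 4 = 11$)
$I{\left(r \right)} = 12 r \left(4 + r\right)$ ($I{\left(r \right)} = 6 \left(r + 4\right) \left(r + r\right) = 6 \left(4 + r\right) 2 r = 6 \cdot 2 r \left(4 + r\right) = 12 r \left(4 + r\right)$)
$H I{\left(-18 \right)} = 11 \cdot 12 \left(-18\right) \left(4 - 18\right) = 11 \cdot 12 \left(-18\right) \left(-14\right) = 11 \cdot 3024 = 33264$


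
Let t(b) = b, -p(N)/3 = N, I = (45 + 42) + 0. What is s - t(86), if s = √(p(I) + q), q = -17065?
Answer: -86 + I*√17326 ≈ -86.0 + 131.63*I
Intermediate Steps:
I = 87 (I = 87 + 0 = 87)
p(N) = -3*N
s = I*√17326 (s = √(-3*87 - 17065) = √(-261 - 17065) = √(-17326) = I*√17326 ≈ 131.63*I)
s - t(86) = I*√17326 - 1*86 = I*√17326 - 86 = -86 + I*√17326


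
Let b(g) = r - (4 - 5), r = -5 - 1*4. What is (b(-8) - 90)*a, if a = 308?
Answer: -30184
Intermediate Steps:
r = -9 (r = -5 - 4 = -9)
b(g) = -8 (b(g) = -9 - (4 - 5) = -9 - 1*(-1) = -9 + 1 = -8)
(b(-8) - 90)*a = (-8 - 90)*308 = -98*308 = -30184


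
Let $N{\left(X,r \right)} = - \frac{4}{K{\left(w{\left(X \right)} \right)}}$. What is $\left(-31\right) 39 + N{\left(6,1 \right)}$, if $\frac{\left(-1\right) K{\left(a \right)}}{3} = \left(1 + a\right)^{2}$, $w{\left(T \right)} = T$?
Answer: $- \frac{177719}{147} \approx -1209.0$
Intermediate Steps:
$K{\left(a \right)} = - 3 \left(1 + a\right)^{2}$
$N{\left(X,r \right)} = \frac{4}{3 \left(1 + X\right)^{2}}$ ($N{\left(X,r \right)} = - \frac{4}{\left(-3\right) \left(1 + X\right)^{2}} = - 4 \left(- \frac{1}{3 \left(1 + X\right)^{2}}\right) = \frac{4}{3 \left(1 + X\right)^{2}}$)
$\left(-31\right) 39 + N{\left(6,1 \right)} = \left(-31\right) 39 + \frac{4}{3 \left(1 + 6\right)^{2}} = -1209 + \frac{4}{3 \cdot 49} = -1209 + \frac{4}{3} \cdot \frac{1}{49} = -1209 + \frac{4}{147} = - \frac{177719}{147}$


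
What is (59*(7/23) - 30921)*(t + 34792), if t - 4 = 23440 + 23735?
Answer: -58262527670/23 ≈ -2.5332e+9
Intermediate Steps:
t = 47179 (t = 4 + (23440 + 23735) = 4 + 47175 = 47179)
(59*(7/23) - 30921)*(t + 34792) = (59*(7/23) - 30921)*(47179 + 34792) = (59*(7*(1/23)) - 30921)*81971 = (59*(7/23) - 30921)*81971 = (413/23 - 30921)*81971 = -710770/23*81971 = -58262527670/23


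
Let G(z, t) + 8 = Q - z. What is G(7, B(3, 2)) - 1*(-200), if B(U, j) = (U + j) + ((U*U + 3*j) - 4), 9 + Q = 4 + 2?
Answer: 182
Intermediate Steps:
Q = -3 (Q = -9 + (4 + 2) = -9 + 6 = -3)
B(U, j) = -4 + U + U² + 4*j (B(U, j) = (U + j) + ((U² + 3*j) - 4) = (U + j) + (-4 + U² + 3*j) = -4 + U + U² + 4*j)
G(z, t) = -11 - z (G(z, t) = -8 + (-3 - z) = -11 - z)
G(7, B(3, 2)) - 1*(-200) = (-11 - 1*7) - 1*(-200) = (-11 - 7) + 200 = -18 + 200 = 182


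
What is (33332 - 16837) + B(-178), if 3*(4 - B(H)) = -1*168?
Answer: 16555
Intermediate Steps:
B(H) = 60 (B(H) = 4 - (-1)*168/3 = 4 - ⅓*(-168) = 4 + 56 = 60)
(33332 - 16837) + B(-178) = (33332 - 16837) + 60 = 16495 + 60 = 16555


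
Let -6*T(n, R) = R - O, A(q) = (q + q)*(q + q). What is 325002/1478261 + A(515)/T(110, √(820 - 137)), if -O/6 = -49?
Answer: 2766486305300106/126765315533 + 6365400*√683/85753 ≈ 23764.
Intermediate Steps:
O = 294 (O = -6*(-49) = 294)
A(q) = 4*q² (A(q) = (2*q)*(2*q) = 4*q²)
T(n, R) = 49 - R/6 (T(n, R) = -(R - 1*294)/6 = -(R - 294)/6 = -(-294 + R)/6 = 49 - R/6)
325002/1478261 + A(515)/T(110, √(820 - 137)) = 325002/1478261 + (4*515²)/(49 - √(820 - 137)/6) = 325002*(1/1478261) + (4*265225)/(49 - √683/6) = 325002/1478261 + 1060900/(49 - √683/6)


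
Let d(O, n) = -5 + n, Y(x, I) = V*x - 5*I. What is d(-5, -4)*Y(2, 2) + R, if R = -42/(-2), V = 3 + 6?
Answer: -51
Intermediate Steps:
V = 9
Y(x, I) = -5*I + 9*x (Y(x, I) = 9*x - 5*I = -5*I + 9*x)
R = 21 (R = -42*(-½) = 21)
d(-5, -4)*Y(2, 2) + R = (-5 - 4)*(-5*2 + 9*2) + 21 = -9*(-10 + 18) + 21 = -9*8 + 21 = -72 + 21 = -51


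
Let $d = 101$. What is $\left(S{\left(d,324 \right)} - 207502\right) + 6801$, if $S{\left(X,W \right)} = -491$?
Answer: $-201192$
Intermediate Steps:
$\left(S{\left(d,324 \right)} - 207502\right) + 6801 = \left(-491 - 207502\right) + 6801 = -207993 + 6801 = -201192$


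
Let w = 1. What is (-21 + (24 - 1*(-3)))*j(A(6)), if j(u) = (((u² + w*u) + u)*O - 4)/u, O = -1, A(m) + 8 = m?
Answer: 12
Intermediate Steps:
A(m) = -8 + m
j(u) = (-4 - u² - 2*u)/u (j(u) = (((u² + 1*u) + u)*(-1) - 4)/u = (((u² + u) + u)*(-1) - 4)/u = (((u + u²) + u)*(-1) - 4)/u = ((u² + 2*u)*(-1) - 4)/u = ((-u² - 2*u) - 4)/u = (-4 - u² - 2*u)/u)
(-21 + (24 - 1*(-3)))*j(A(6)) = (-21 + (24 - 1*(-3)))*(-2 - (-8 + 6) - 4/(-8 + 6)) = (-21 + (24 + 3))*(-2 - 1*(-2) - 4/(-2)) = (-21 + 27)*(-2 + 2 - 4*(-½)) = 6*(-2 + 2 + 2) = 6*2 = 12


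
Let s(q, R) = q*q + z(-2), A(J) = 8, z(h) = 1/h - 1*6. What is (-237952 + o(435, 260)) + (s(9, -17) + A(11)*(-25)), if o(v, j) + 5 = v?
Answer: -475295/2 ≈ -2.3765e+5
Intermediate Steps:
z(h) = -6 + 1/h (z(h) = 1/h - 6 = -6 + 1/h)
o(v, j) = -5 + v
s(q, R) = -13/2 + q**2 (s(q, R) = q*q + (-6 + 1/(-2)) = q**2 + (-6 - 1/2) = q**2 - 13/2 = -13/2 + q**2)
(-237952 + o(435, 260)) + (s(9, -17) + A(11)*(-25)) = (-237952 + (-5 + 435)) + ((-13/2 + 9**2) + 8*(-25)) = (-237952 + 430) + ((-13/2 + 81) - 200) = -237522 + (149/2 - 200) = -237522 - 251/2 = -475295/2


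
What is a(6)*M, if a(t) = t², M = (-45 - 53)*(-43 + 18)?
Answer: 88200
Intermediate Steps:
M = 2450 (M = -98*(-25) = 2450)
a(6)*M = 6²*2450 = 36*2450 = 88200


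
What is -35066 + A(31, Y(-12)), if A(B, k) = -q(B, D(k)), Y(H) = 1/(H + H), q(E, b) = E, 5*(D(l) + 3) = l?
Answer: -35097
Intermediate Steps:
D(l) = -3 + l/5
Y(H) = 1/(2*H)
A(B, k) = -B
-35066 + A(31, Y(-12)) = -35066 - 1*31 = -35066 - 31 = -35097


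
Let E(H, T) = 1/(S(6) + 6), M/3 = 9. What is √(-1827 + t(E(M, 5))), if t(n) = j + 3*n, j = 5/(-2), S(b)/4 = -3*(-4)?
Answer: I*√16465/3 ≈ 42.772*I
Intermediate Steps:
M = 27 (M = 3*9 = 27)
S(b) = 48 (S(b) = 4*(-3*(-4)) = 4*12 = 48)
j = -5/2 (j = 5*(-½) = -5/2 ≈ -2.5000)
E(H, T) = 1/54 (E(H, T) = 1/(48 + 6) = 1/54)
t(n) = -5/2 + 3*n
√(-1827 + t(E(M, 5))) = √(-1827 + (-5/2 + 3*(1/54))) = √(-1827 + (-5/2 + 1/18)) = √(-1827 - 22/9) = √(-16465/9) = I*√16465/3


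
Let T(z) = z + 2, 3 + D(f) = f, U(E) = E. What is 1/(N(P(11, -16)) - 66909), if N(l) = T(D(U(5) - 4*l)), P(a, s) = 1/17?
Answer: -17/1137389 ≈ -1.4947e-5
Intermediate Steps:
D(f) = -3 + f
P(a, s) = 1/17
T(z) = 2 + z
N(l) = 4 - 4*l (N(l) = 2 + (-3 + (5 - 4*l)) = 2 + (2 - 4*l) = 4 - 4*l)
1/(N(P(11, -16)) - 66909) = 1/((4 - 4*1/17) - 66909) = 1/((4 - 4/17) - 66909) = 1/(64/17 - 66909) = 1/(-1137389/17) = -17/1137389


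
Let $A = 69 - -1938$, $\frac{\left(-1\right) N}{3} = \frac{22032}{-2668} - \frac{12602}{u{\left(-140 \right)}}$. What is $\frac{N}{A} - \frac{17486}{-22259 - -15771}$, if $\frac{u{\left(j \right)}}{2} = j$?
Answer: $\frac{66881701699}{25332079710} \approx 2.6402$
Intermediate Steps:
$u{\left(j \right)} = 2 j$
$N = - \frac{10294941}{93380}$ ($N = - 3 \left(\frac{22032}{-2668} - \frac{12602}{2 \left(-140\right)}\right) = - 3 \left(22032 \left(- \frac{1}{2668}\right) - \frac{12602}{-280}\right) = - 3 \left(- \frac{5508}{667} - - \frac{6301}{140}\right) = - 3 \left(- \frac{5508}{667} + \frac{6301}{140}\right) = \left(-3\right) \frac{3431647}{93380} = - \frac{10294941}{93380} \approx -110.25$)
$A = 2007$ ($A = 69 + 1938 = 2007$)
$\frac{N}{A} - \frac{17486}{-22259 - -15771} = - \frac{10294941}{93380 \cdot 2007} - \frac{17486}{-22259 - -15771} = \left(- \frac{10294941}{93380}\right) \frac{1}{2007} - \frac{17486}{-22259 + 15771} = - \frac{3431647}{62471220} - \frac{17486}{-6488} = - \frac{3431647}{62471220} - - \frac{8743}{3244} = - \frac{3431647}{62471220} + \frac{8743}{3244} = \frac{66881701699}{25332079710}$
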